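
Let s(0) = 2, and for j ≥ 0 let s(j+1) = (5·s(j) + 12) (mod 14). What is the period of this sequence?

6

Computing terms: s(0) = 2; s(1) = 8; s(2) = 10; s(3) = 6; s(4) = 0; s(5) = 12; s(6) = 2.
The sequence repeats with period 6.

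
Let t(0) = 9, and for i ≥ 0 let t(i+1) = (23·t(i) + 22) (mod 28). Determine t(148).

t(0) = 9, t(1) = 5, t(2) = 25, t(3) = 9.
Since t(3) = t(0) = 9, the sequence is periodic with period 3.
So t(148) = t(0 + ((148-0) mod 3)) = t(1) = 5.

5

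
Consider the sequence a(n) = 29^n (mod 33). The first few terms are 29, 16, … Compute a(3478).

31

Listing terms: a(1) = 29, a(2) = 16, a(3) = 2, a(4) = 25, a(5) = 32, a(6) = 4, a(7) = 17, a(8) = 31, a(9) = 8, a(10) = 1, a(11) = 29.
Since a(11) = a(1) = 29, the sequence is periodic with period 10.
So a(3478) = a(1 + ((3478-1) mod 10)) = a(8) = 31.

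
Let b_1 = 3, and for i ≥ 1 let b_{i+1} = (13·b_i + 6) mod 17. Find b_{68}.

5

Computing terms: b_1 = 3, b_2 = 11, b_3 = 13, b_4 = 5, b_5 = 3.
The sequence repeats with period 4.
So b_{68} = b_{1 + ((68-1) mod 4)} = b_4 = 5.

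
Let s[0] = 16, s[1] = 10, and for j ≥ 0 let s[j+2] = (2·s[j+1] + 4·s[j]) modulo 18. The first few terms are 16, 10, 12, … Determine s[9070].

0

Listing terms: s[0] = 16, s[1] = 10, s[2] = 12, s[3] = 10, s[4] = 14, s[5] = 14, s[6] = 12, s[7] = 8, s[8] = 10, s[9] = 16, s[10] = 0, s[11] = 10, s[12] = 2, s[13] = 8, s[14] = 6, s[15] = 8, s[16] = 4, s[17] = 4, s[18] = 6, s[19] = 10, s[20] = 8, s[21] = 2, s[22] = 0, s[23] = 8, s[24] = 16, s[25] = 10.
Since (s[24], s[25]) = (s[0], s[1]) = (16, 10) (two consecutive terms determine the rest), the sequence is periodic with period 24.
(9070 - 0) mod 24 = 22, so s[9070] = s[22] = 0.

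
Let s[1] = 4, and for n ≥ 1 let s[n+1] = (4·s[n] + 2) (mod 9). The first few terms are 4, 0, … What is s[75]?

We have s[1] = 4, s[2] = 0, s[3] = 2, s[4] = 1, s[5] = 6, s[6] = 8, s[7] = 7, s[8] = 3, s[9] = 5, s[10] = 4.
Since s[10] = s[1] = 4, the sequence is periodic with period 9.
So s[75] = s[1 + ((75-1) mod 9)] = s[3] = 2.

2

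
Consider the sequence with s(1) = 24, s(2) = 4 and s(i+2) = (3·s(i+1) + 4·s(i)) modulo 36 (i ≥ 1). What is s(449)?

Computing terms: s(1) = 24, s(2) = 4, s(3) = 0, s(4) = 16, s(5) = 12, s(6) = 28, s(7) = 24, s(8) = 4.
Since (s(7), s(8)) = (s(1), s(2)) = (24, 4) (two consecutive terms determine the rest), the sequence is periodic with period 6.
So s(449) = s(1 + ((449-1) mod 6)) = s(5) = 12.

12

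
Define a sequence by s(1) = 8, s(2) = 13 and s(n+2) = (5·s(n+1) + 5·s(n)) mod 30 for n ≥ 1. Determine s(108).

15

Computing terms: s(1) = 8; s(2) = 13; s(3) = 15; s(4) = 20; s(5) = 25; s(6) = 15; s(7) = 20.
Since (s(6), s(7)) = (s(3), s(4)) = (15, 20) (two consecutive terms determine the rest), the sequence is eventually periodic: after a pre-period of length 2 it cycles with period 3.
For n ≥ 3, s(n) depends only on (n - 3) mod 3. (108 - 3) mod 3 = 0, so s(108) = s(3) = 15.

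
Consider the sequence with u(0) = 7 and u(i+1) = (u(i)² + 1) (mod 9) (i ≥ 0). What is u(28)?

5

Listing terms: u(0) = 7,  u(1) = 5,  u(2) = 8,  u(3) = 2,  u(4) = 5.
Since u(4) = u(1) = 5, the sequence is eventually periodic: after a pre-period of length 1 it cycles with period 3.
For i ≥ 1, u(i) depends only on (i - 1) mod 3. (28 - 1) mod 3 = 0, so u(28) = u(1) = 5.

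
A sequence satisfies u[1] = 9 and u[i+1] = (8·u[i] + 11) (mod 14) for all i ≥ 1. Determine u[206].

3

We have u[1] = 9, u[2] = 13, u[3] = 3, u[4] = 7, u[5] = 11, u[6] = 1, u[7] = 5, u[8] = 9.
Since u[8] = u[1] = 9, the sequence is periodic with period 7.
So u[206] = u[1 + ((206-1) mod 7)] = u[3] = 3.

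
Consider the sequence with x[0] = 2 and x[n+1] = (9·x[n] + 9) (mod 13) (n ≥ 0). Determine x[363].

Listing terms: x[0] = 2; x[1] = 1; x[2] = 5; x[3] = 2.
The sequence repeats with period 3.
(363 - 0) mod 3 = 0, so x[363] = x[0] = 2.

2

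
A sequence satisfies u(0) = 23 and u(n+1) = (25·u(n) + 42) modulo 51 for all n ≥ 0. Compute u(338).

u(0) = 23, u(1) = 5, u(2) = 14, u(3) = 35, u(4) = 50, u(5) = 17, u(6) = 8, u(7) = 38, u(8) = 23.
Since u(8) = u(0) = 23, the sequence is periodic with period 8.
(338 - 0) mod 8 = 2, so u(338) = u(2) = 14.

14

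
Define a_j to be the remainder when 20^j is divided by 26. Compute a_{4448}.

Listing terms: a_0 = 1, a_1 = 20, a_2 = 10, a_3 = 18, a_4 = 22, a_5 = 24, a_6 = 12, a_7 = 6, a_8 = 16, a_9 = 8, a_{10} = 4, a_{11} = 2, a_{12} = 14, a_{13} = 20.
Since a_{13} = a_1 = 20, the sequence is eventually periodic: after a pre-period of length 1 it cycles with period 12.
For j ≥ 1, a_j depends only on (j - 1) mod 12. (4448 - 1) mod 12 = 7, so a_{4448} = a_8 = 16.

16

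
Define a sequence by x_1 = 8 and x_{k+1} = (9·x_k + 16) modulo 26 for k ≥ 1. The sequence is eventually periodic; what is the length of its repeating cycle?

x_1 = 8; x_2 = 10; x_3 = 2; x_4 = 8.
Since x_4 = x_1 = 8, the sequence is periodic with period 3.

3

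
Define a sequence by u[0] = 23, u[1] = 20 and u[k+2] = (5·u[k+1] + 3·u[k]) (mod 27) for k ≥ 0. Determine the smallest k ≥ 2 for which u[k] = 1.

16

We have u[0] = 23; u[1] = 20; u[2] = 7; u[3] = 14; u[4] = 10; u[5] = 11; u[6] = 4; u[7] = 26; u[8] = 7; u[9] = 5; u[10] = 19; u[11] = 2; u[12] = 13; u[13] = 17; u[14] = 16; u[15] = 23; u[16] = 1; u[17] = 20; u[18] = 22; u[19] = 8; u[20] = 25; u[21] = 14; u[22] = 10.
Since (u[21], u[22]) = (u[3], u[4]) = (14, 10) (two consecutive terms determine the rest), the sequence is eventually periodic: after a pre-period of length 3 it cycles with period 18.
The value 1 first appears (with k ≥ 2) at u[16].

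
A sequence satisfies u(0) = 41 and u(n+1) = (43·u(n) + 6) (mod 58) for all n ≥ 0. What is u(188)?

51

We have u(0) = 41; u(1) = 29; u(2) = 35; u(3) = 3; u(4) = 19; u(5) = 11; u(6) = 15; u(7) = 13; u(8) = 43; u(9) = 57; u(10) = 21; u(11) = 39; u(12) = 1; u(13) = 49; u(14) = 25; u(15) = 37; u(16) = 31; u(17) = 5; u(18) = 47; u(19) = 55; u(20) = 51; u(21) = 53; u(22) = 23; u(23) = 9; u(24) = 45; u(25) = 27; u(26) = 7; u(27) = 17; u(28) = 41.
Since u(28) = u(0) = 41, the sequence is periodic with period 28.
(188 - 0) mod 28 = 20, so u(188) = u(20) = 51.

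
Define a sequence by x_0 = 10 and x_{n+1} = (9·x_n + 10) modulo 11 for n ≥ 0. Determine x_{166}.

1

We have x_0 = 10; x_1 = 1; x_2 = 8; x_3 = 5; x_4 = 0; x_5 = 10.
The sequence repeats with period 5.
(166 - 0) mod 5 = 1, so x_{166} = x_1 = 1.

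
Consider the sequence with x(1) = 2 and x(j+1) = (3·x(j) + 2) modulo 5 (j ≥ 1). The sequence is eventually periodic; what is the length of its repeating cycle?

We have x(1) = 2, x(2) = 3, x(3) = 1, x(4) = 0, x(5) = 2.
Since x(5) = x(1) = 2, the sequence is periodic with period 4.

4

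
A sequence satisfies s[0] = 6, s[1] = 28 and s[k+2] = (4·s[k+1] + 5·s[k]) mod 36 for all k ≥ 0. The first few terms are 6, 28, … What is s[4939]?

16

Computing terms: s[0] = 6,  s[1] = 28,  s[2] = 34,  s[3] = 24,  s[4] = 14,  s[5] = 32,  s[6] = 18,  s[7] = 16,  s[8] = 10,  s[9] = 12,  s[10] = 26,  s[11] = 20,  s[12] = 30,  s[13] = 4,  s[14] = 22,  s[15] = 0,  s[16] = 2,  s[17] = 8,  s[18] = 6,  s[19] = 28.
The sequence repeats with period 18.
(4939 - 0) mod 18 = 7, so s[4939] = s[7] = 16.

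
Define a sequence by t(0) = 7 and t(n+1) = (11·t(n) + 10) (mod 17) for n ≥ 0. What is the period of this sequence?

16

Listing terms: t(0) = 7,  t(1) = 2,  t(2) = 15,  t(3) = 5,  t(4) = 14,  t(5) = 11,  t(6) = 12,  t(7) = 6,  t(8) = 8,  t(9) = 13,  t(10) = 0,  t(11) = 10,  t(12) = 1,  t(13) = 4,  t(14) = 3,  t(15) = 9,  t(16) = 7.
The sequence repeats with period 16.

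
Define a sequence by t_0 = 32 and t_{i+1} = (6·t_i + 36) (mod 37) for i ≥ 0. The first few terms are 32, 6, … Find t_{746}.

Listing terms: t_0 = 32, t_1 = 6, t_2 = 35, t_3 = 24, t_4 = 32.
Since t_4 = t_0 = 32, the sequence is periodic with period 4.
(746 - 0) mod 4 = 2, so t_{746} = t_2 = 35.

35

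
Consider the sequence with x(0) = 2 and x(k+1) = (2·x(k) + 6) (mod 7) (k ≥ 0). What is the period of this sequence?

x(0) = 2, x(1) = 3, x(2) = 5, x(3) = 2.
The sequence repeats with period 3.

3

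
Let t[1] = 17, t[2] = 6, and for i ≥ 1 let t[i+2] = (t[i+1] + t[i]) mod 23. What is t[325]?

We have t[1] = 17, t[2] = 6, t[3] = 0, t[4] = 6, t[5] = 6, t[6] = 12, t[7] = 18, t[8] = 7, t[9] = 2, t[10] = 9, t[11] = 11, t[12] = 20, t[13] = 8, t[14] = 5, t[15] = 13, t[16] = 18, t[17] = 8, t[18] = 3, t[19] = 11, t[20] = 14, t[21] = 2, t[22] = 16, t[23] = 18, t[24] = 11, t[25] = 6, t[26] = 17, t[27] = 0, t[28] = 17, t[29] = 17, t[30] = 11, t[31] = 5, t[32] = 16, t[33] = 21, t[34] = 14, t[35] = 12, t[36] = 3, t[37] = 15, t[38] = 18, t[39] = 10, t[40] = 5, t[41] = 15, t[42] = 20, t[43] = 12, t[44] = 9, t[45] = 21, t[46] = 7, t[47] = 5, t[48] = 12, t[49] = 17, t[50] = 6.
Since (t[49], t[50]) = (t[1], t[2]) = (17, 6) (two consecutive terms determine the rest), the sequence is periodic with period 48.
(325 - 1) mod 48 = 36, so t[325] = t[37] = 15.

15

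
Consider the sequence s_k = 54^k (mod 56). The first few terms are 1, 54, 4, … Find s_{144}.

8

s_0 = 1; s_1 = 54; s_2 = 4; s_3 = 48; s_4 = 16; s_5 = 24; s_6 = 8; s_7 = 40; s_8 = 32; s_9 = 48.
Since s_9 = s_3 = 48, the sequence is eventually periodic: after a pre-period of length 3 it cycles with period 6.
For k ≥ 3, s_k depends only on (k - 3) mod 6. (144 - 3) mod 6 = 3, so s_{144} = s_6 = 8.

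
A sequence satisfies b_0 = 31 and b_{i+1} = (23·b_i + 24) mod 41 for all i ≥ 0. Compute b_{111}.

40

Computing terms: b_0 = 31; b_1 = 40; b_2 = 1; b_3 = 6; b_4 = 39; b_5 = 19; b_6 = 10; b_7 = 8; b_8 = 3; b_9 = 11; b_{10} = 31.
Since b_{10} = b_0 = 31, the sequence is periodic with period 10.
(111 - 0) mod 10 = 1, so b_{111} = b_1 = 40.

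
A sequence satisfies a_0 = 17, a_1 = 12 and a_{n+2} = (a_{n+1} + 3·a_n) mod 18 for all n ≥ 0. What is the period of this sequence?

Computing terms: a_0 = 17; a_1 = 12; a_2 = 9; a_3 = 9; a_4 = 0; a_5 = 9; a_6 = 9.
Since (a_5, a_6) = (a_2, a_3) = (9, 9) (two consecutive terms determine the rest), the sequence is eventually periodic: after a pre-period of length 2 it cycles with period 3.

3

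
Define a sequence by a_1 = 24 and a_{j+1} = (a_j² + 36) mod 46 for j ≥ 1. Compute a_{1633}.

Computing terms: a_1 = 24, a_2 = 14, a_3 = 2, a_4 = 40, a_5 = 26, a_6 = 22, a_7 = 14.
Since a_7 = a_2 = 14, the sequence is eventually periodic: after a pre-period of length 1 it cycles with period 5.
For j ≥ 2, a_j depends only on (j - 2) mod 5. (1633 - 2) mod 5 = 1, so a_{1633} = a_3 = 2.

2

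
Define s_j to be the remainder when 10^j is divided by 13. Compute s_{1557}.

12

Listing terms: s_1 = 10; s_2 = 9; s_3 = 12; s_4 = 3; s_5 = 4; s_6 = 1; s_7 = 10.
The sequence repeats with period 6.
So s_{1557} = s_{1 + ((1557-1) mod 6)} = s_3 = 12.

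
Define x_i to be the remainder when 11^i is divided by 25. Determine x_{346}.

11

Listing terms: x_0 = 1,  x_1 = 11,  x_2 = 21,  x_3 = 6,  x_4 = 16,  x_5 = 1.
The sequence repeats with period 5.
(346 - 0) mod 5 = 1, so x_{346} = x_1 = 11.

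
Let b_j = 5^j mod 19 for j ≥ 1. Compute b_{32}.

We have b_1 = 5,  b_2 = 6,  b_3 = 11,  b_4 = 17,  b_5 = 9,  b_6 = 7,  b_7 = 16,  b_8 = 4,  b_9 = 1,  b_{10} = 5.
The sequence repeats with period 9.
(32 - 1) mod 9 = 4, so b_{32} = b_5 = 9.

9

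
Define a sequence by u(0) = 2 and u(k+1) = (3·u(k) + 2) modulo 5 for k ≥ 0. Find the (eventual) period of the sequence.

4

Listing terms: u(0) = 2,  u(1) = 3,  u(2) = 1,  u(3) = 0,  u(4) = 2.
The sequence repeats with period 4.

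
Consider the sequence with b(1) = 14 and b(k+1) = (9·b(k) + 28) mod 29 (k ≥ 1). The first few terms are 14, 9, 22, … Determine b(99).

14

b(1) = 14, b(2) = 9, b(3) = 22, b(4) = 23, b(5) = 3, b(6) = 26, b(7) = 1, b(8) = 8, b(9) = 13, b(10) = 0, b(11) = 28, b(12) = 19, b(13) = 25, b(14) = 21, b(15) = 14.
The sequence repeats with period 14.
(99 - 1) mod 14 = 0, so b(99) = b(1) = 14.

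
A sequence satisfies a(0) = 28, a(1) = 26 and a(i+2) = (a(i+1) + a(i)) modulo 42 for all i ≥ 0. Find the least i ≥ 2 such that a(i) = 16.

7

Listing terms: a(0) = 28,  a(1) = 26,  a(2) = 12,  a(3) = 38,  a(4) = 8,  a(5) = 4,  a(6) = 12,  a(7) = 16,  a(8) = 28,  a(9) = 2,  a(10) = 30,  a(11) = 32,  a(12) = 20,  a(13) = 10,  a(14) = 30,  a(15) = 40,  a(16) = 28,  a(17) = 26.
Since (a(16), a(17)) = (a(0), a(1)) = (28, 26) (two consecutive terms determine the rest), the sequence is periodic with period 16.
The value 16 first appears (with i ≥ 2) at a(7).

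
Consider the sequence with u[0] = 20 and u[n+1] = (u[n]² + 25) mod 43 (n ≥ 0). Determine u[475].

u[0] = 20, u[1] = 38, u[2] = 7, u[3] = 31, u[4] = 40, u[5] = 34, u[6] = 20.
Since u[6] = u[0] = 20, the sequence is periodic with period 6.
(475 - 0) mod 6 = 1, so u[475] = u[1] = 38.

38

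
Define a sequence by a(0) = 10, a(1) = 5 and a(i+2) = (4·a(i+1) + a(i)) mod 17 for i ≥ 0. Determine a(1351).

12

a(0) = 10, a(1) = 5, a(2) = 13, a(3) = 6, a(4) = 3, a(5) = 1, a(6) = 7, a(7) = 12, a(8) = 4, a(9) = 11, a(10) = 14, a(11) = 16, a(12) = 10, a(13) = 5.
Since (a(12), a(13)) = (a(0), a(1)) = (10, 5) (two consecutive terms determine the rest), the sequence is periodic with period 12.
So a(1351) = a(0 + ((1351-0) mod 12)) = a(7) = 12.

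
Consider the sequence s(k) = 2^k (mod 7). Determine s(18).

Computing terms: s(0) = 1; s(1) = 2; s(2) = 4; s(3) = 1.
The sequence repeats with period 3.
(18 - 0) mod 3 = 0, so s(18) = s(0) = 1.

1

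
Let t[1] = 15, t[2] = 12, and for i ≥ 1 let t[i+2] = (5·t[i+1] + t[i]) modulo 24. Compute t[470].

12

Computing terms: t[1] = 15; t[2] = 12; t[3] = 3; t[4] = 3; t[5] = 18; t[6] = 21; t[7] = 3; t[8] = 12; t[9] = 15; t[10] = 15; t[11] = 18; t[12] = 9; t[13] = 15; t[14] = 12.
Since (t[13], t[14]) = (t[1], t[2]) = (15, 12) (two consecutive terms determine the rest), the sequence is periodic with period 12.
(470 - 1) mod 12 = 1, so t[470] = t[2] = 12.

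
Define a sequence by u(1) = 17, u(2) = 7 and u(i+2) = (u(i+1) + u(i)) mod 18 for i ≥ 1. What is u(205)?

1

Computing terms: u(1) = 17, u(2) = 7, u(3) = 6, u(4) = 13, u(5) = 1, u(6) = 14, u(7) = 15, u(8) = 11, u(9) = 8, u(10) = 1, u(11) = 9, u(12) = 10, u(13) = 1, u(14) = 11, u(15) = 12, u(16) = 5, u(17) = 17, u(18) = 4, u(19) = 3, u(20) = 7, u(21) = 10, u(22) = 17, u(23) = 9, u(24) = 8, u(25) = 17, u(26) = 7.
The sequence repeats with period 24.
(205 - 1) mod 24 = 12, so u(205) = u(13) = 1.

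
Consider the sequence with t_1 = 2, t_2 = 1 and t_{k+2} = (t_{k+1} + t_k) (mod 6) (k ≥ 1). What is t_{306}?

Listing terms: t_1 = 2, t_2 = 1, t_3 = 3, t_4 = 4, t_5 = 1, t_6 = 5, t_7 = 0, t_8 = 5, t_9 = 5, t_{10} = 4, t_{11} = 3, t_{12} = 1, t_{13} = 4, t_{14} = 5, t_{15} = 3, t_{16} = 2, t_{17} = 5, t_{18} = 1, t_{19} = 0, t_{20} = 1, t_{21} = 1, t_{22} = 2, t_{23} = 3, t_{24} = 5, t_{25} = 2, t_{26} = 1.
Since (t_{25}, t_{26}) = (t_1, t_2) = (2, 1) (two consecutive terms determine the rest), the sequence is periodic with period 24.
(306 - 1) mod 24 = 17, so t_{306} = t_{18} = 1.

1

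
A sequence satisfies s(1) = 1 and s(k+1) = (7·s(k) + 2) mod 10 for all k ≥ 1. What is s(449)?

1

We have s(1) = 1, s(2) = 9, s(3) = 5, s(4) = 7, s(5) = 1.
Since s(5) = s(1) = 1, the sequence is periodic with period 4.
(449 - 1) mod 4 = 0, so s(449) = s(1) = 1.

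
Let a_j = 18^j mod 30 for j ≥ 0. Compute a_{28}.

a_0 = 1; a_1 = 18; a_2 = 24; a_3 = 12; a_4 = 6; a_5 = 18.
Since a_5 = a_1 = 18, the sequence is eventually periodic: after a pre-period of length 1 it cycles with period 4.
For j ≥ 1, a_j depends only on (j - 1) mod 4. (28 - 1) mod 4 = 3, so a_{28} = a_4 = 6.

6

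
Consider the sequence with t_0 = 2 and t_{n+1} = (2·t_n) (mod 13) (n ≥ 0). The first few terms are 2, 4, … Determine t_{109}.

4

Listing terms: t_0 = 2,  t_1 = 4,  t_2 = 8,  t_3 = 3,  t_4 = 6,  t_5 = 12,  t_6 = 11,  t_7 = 9,  t_8 = 5,  t_9 = 10,  t_{10} = 7,  t_{11} = 1,  t_{12} = 2.
Since t_{12} = t_0 = 2, the sequence is periodic with period 12.
So t_{109} = t_{0 + ((109-0) mod 12)} = t_1 = 4.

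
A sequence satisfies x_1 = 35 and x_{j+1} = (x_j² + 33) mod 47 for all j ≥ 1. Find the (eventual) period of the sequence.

4

x_1 = 35,  x_2 = 36,  x_3 = 13,  x_4 = 14,  x_5 = 41,  x_6 = 22,  x_7 = 0,  x_8 = 33,  x_9 = 41.
Since x_9 = x_5 = 41, the sequence is eventually periodic: after a pre-period of length 4 it cycles with period 4.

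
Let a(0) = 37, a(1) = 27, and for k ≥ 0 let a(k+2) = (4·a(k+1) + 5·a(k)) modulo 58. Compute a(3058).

Computing terms: a(0) = 37; a(1) = 27; a(2) = 3; a(3) = 31; a(4) = 23; a(5) = 15; a(6) = 1; a(7) = 21; a(8) = 31; a(9) = 55; a(10) = 27; a(11) = 35; a(12) = 43; a(13) = 57; a(14) = 37; a(15) = 27.
The sequence repeats with period 14.
So a(3058) = a(0 + ((3058-0) mod 14)) = a(6) = 1.

1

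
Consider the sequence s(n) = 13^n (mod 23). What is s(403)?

Listing terms: s(0) = 1,  s(1) = 13,  s(2) = 8,  s(3) = 12,  s(4) = 18,  s(5) = 4,  s(6) = 6,  s(7) = 9,  s(8) = 2,  s(9) = 3,  s(10) = 16,  s(11) = 1.
Since s(11) = s(0) = 1, the sequence is periodic with period 11.
So s(403) = s(0 + ((403-0) mod 11)) = s(7) = 9.

9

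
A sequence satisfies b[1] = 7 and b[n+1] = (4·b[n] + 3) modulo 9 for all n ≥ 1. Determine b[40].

Computing terms: b[1] = 7; b[2] = 4; b[3] = 1; b[4] = 7.
The sequence repeats with period 3.
So b[40] = b[1 + ((40-1) mod 3)] = b[1] = 7.

7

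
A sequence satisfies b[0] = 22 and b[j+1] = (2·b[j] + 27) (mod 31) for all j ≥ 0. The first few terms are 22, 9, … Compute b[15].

22

We have b[0] = 22,  b[1] = 9,  b[2] = 14,  b[3] = 24,  b[4] = 13,  b[5] = 22.
Since b[5] = b[0] = 22, the sequence is periodic with period 5.
So b[15] = b[0 + ((15-0) mod 5)] = b[0] = 22.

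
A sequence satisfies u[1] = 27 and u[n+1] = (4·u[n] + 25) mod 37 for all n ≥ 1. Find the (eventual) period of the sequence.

18

u[1] = 27; u[2] = 22; u[3] = 2; u[4] = 33; u[5] = 9; u[6] = 24; u[7] = 10; u[8] = 28; u[9] = 26; u[10] = 18; u[11] = 23; u[12] = 6; u[13] = 12; u[14] = 36; u[15] = 21; u[16] = 35; u[17] = 17; u[18] = 19; u[19] = 27.
Since u[19] = u[1] = 27, the sequence is periodic with period 18.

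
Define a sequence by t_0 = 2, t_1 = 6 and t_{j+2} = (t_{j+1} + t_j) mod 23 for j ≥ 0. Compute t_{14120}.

14

We have t_0 = 2, t_1 = 6, t_2 = 8, t_3 = 14, t_4 = 22, t_5 = 13, t_6 = 12, t_7 = 2, t_8 = 14, t_9 = 16, t_{10} = 7, t_{11} = 0, t_{12} = 7, t_{13} = 7, t_{14} = 14, t_{15} = 21, t_{16} = 12, t_{17} = 10, t_{18} = 22, t_{19} = 9, t_{20} = 8, t_{21} = 17, t_{22} = 2, t_{23} = 19, t_{24} = 21, t_{25} = 17, t_{26} = 15, t_{27} = 9, t_{28} = 1, t_{29} = 10, t_{30} = 11, t_{31} = 21, t_{32} = 9, t_{33} = 7, t_{34} = 16, t_{35} = 0, t_{36} = 16, t_{37} = 16, t_{38} = 9, t_{39} = 2, t_{40} = 11, t_{41} = 13, t_{42} = 1, t_{43} = 14, t_{44} = 15, t_{45} = 6, t_{46} = 21, t_{47} = 4, t_{48} = 2, t_{49} = 6.
Since (t_{48}, t_{49}) = (t_0, t_1) = (2, 6) (two consecutive terms determine the rest), the sequence is periodic with period 48.
So t_{14120} = t_{0 + ((14120-0) mod 48)} = t_8 = 14.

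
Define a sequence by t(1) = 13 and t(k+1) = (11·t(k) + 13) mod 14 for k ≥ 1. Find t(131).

Listing terms: t(1) = 13; t(2) = 2; t(3) = 7; t(4) = 6; t(5) = 9; t(6) = 0; t(7) = 13.
The sequence repeats with period 6.
(131 - 1) mod 6 = 4, so t(131) = t(5) = 9.

9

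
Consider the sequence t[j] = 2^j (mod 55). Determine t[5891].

Computing terms: t[0] = 1; t[1] = 2; t[2] = 4; t[3] = 8; t[4] = 16; t[5] = 32; t[6] = 9; t[7] = 18; t[8] = 36; t[9] = 17; t[10] = 34; t[11] = 13; t[12] = 26; t[13] = 52; t[14] = 49; t[15] = 43; t[16] = 31; t[17] = 7; t[18] = 14; t[19] = 28; t[20] = 1.
The sequence repeats with period 20.
So t[5891] = t[0 + ((5891-0) mod 20)] = t[11] = 13.

13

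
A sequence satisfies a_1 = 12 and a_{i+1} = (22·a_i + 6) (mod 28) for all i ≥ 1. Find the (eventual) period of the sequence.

Computing terms: a_1 = 12,  a_2 = 18,  a_3 = 10,  a_4 = 2,  a_5 = 22,  a_6 = 14,  a_7 = 6,  a_8 = 26,  a_9 = 18.
Since a_9 = a_2 = 18, the sequence is eventually periodic: after a pre-period of length 1 it cycles with period 7.

7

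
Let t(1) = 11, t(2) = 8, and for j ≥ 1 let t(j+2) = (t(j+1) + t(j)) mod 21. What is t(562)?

Computing terms: t(1) = 11; t(2) = 8; t(3) = 19; t(4) = 6; t(5) = 4; t(6) = 10; t(7) = 14; t(8) = 3; t(9) = 17; t(10) = 20; t(11) = 16; t(12) = 15; t(13) = 10; t(14) = 4; t(15) = 14; t(16) = 18; t(17) = 11; t(18) = 8.
Since (t(17), t(18)) = (t(1), t(2)) = (11, 8) (two consecutive terms determine the rest), the sequence is periodic with period 16.
(562 - 1) mod 16 = 1, so t(562) = t(2) = 8.

8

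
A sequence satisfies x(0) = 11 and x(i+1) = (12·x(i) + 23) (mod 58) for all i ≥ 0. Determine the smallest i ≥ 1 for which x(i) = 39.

1

Listing terms: x(0) = 11, x(1) = 39, x(2) = 27, x(3) = 57, x(4) = 11.
Since x(4) = x(0) = 11, the sequence is periodic with period 4.
The value 39 first appears (with i ≥ 1) at x(1).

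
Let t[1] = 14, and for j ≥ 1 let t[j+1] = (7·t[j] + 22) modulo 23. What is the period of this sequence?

22

We have t[1] = 14, t[2] = 5, t[3] = 11, t[4] = 7, t[5] = 2, t[6] = 13, t[7] = 21, t[8] = 8, t[9] = 9, t[10] = 16, t[11] = 19, t[12] = 17, t[13] = 3, t[14] = 20, t[15] = 1, t[16] = 6, t[17] = 18, t[18] = 10, t[19] = 0, t[20] = 22, t[21] = 15, t[22] = 12, t[23] = 14.
The sequence repeats with period 22.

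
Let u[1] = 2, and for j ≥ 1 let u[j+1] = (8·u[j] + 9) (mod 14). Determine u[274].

9

Computing terms: u[1] = 2,  u[2] = 11,  u[3] = 13,  u[4] = 1,  u[5] = 3,  u[6] = 5,  u[7] = 7,  u[8] = 9,  u[9] = 11.
Since u[9] = u[2] = 11, the sequence is eventually periodic: after a pre-period of length 1 it cycles with period 7.
For j ≥ 2, u[j] depends only on (j - 2) mod 7. (274 - 2) mod 7 = 6, so u[274] = u[8] = 9.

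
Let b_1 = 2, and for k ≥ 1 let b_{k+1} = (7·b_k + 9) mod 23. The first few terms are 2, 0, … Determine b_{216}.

Listing terms: b_1 = 2, b_2 = 0, b_3 = 9, b_4 = 3, b_5 = 7, b_6 = 12, b_7 = 1, b_8 = 16, b_9 = 6, b_{10} = 5, b_{11} = 21, b_{12} = 18, b_{13} = 20, b_{14} = 11, b_{15} = 17, b_{16} = 13, b_{17} = 8, b_{18} = 19, b_{19} = 4, b_{20} = 14, b_{21} = 15, b_{22} = 22, b_{23} = 2.
The sequence repeats with period 22.
(216 - 1) mod 22 = 17, so b_{216} = b_{18} = 19.

19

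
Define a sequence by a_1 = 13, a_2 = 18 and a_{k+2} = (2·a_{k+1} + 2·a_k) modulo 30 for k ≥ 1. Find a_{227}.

12

Listing terms: a_1 = 13; a_2 = 18; a_3 = 2; a_4 = 10; a_5 = 24; a_6 = 8; a_7 = 4; a_8 = 24; a_9 = 26; a_{10} = 10; a_{11} = 12; a_{12} = 14; a_{13} = 22; a_{14} = 12; a_{15} = 8; a_{16} = 10; a_{17} = 6; a_{18} = 2; a_{19} = 16; a_{20} = 6; a_{21} = 14; a_{22} = 10; a_{23} = 18; a_{24} = 26; a_{25} = 28; a_{26} = 18; a_{27} = 2.
Since (a_{26}, a_{27}) = (a_2, a_3) = (18, 2) (two consecutive terms determine the rest), the sequence is eventually periodic: after a pre-period of length 1 it cycles with period 24.
For k ≥ 2, a_k depends only on (k - 2) mod 24. (227 - 2) mod 24 = 9, so a_{227} = a_{11} = 12.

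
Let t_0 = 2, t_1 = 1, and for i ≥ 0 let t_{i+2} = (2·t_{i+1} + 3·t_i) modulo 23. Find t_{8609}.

6

Computing terms: t_0 = 2, t_1 = 1, t_2 = 8, t_3 = 19, t_4 = 16, t_5 = 20, t_6 = 19, t_7 = 6, t_8 = 0, t_9 = 18, t_{10} = 13, t_{11} = 11, t_{12} = 15, t_{13} = 17, t_{14} = 10, t_{15} = 2, t_{16} = 11, t_{17} = 5, t_{18} = 20, t_{19} = 9, t_{20} = 9, t_{21} = 22, t_{22} = 2, t_{23} = 1.
Since (t_{22}, t_{23}) = (t_0, t_1) = (2, 1) (two consecutive terms determine the rest), the sequence is periodic with period 22.
So t_{8609} = t_{0 + ((8609-0) mod 22)} = t_7 = 6.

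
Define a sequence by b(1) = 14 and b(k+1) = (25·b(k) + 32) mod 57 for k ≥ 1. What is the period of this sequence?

9

Computing terms: b(1) = 14, b(2) = 40, b(3) = 6, b(4) = 11, b(5) = 22, b(6) = 12, b(7) = 47, b(8) = 10, b(9) = 54, b(10) = 14.
The sequence repeats with period 9.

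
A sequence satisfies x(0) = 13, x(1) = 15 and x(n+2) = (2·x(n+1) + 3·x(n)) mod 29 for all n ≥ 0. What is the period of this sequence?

x(0) = 13; x(1) = 15; x(2) = 11; x(3) = 9; x(4) = 22; x(5) = 13; x(6) = 5; x(7) = 20; x(8) = 26; x(9) = 25; x(10) = 12; x(11) = 12; x(12) = 2; x(13) = 11; x(14) = 28; x(15) = 2; x(16) = 1; x(17) = 8; x(18) = 19; x(19) = 4; x(20) = 7; x(21) = 26; x(22) = 15; x(23) = 21; x(24) = 0; x(25) = 5; x(26) = 10; x(27) = 6; x(28) = 13; x(29) = 15.
Since (x(28), x(29)) = (x(0), x(1)) = (13, 15) (two consecutive terms determine the rest), the sequence is periodic with period 28.

28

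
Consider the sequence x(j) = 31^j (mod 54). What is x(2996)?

7

Computing terms: x(1) = 31, x(2) = 43, x(3) = 37, x(4) = 13, x(5) = 25, x(6) = 19, x(7) = 49, x(8) = 7, x(9) = 1, x(10) = 31.
Since x(10) = x(1) = 31, the sequence is periodic with period 9.
(2996 - 1) mod 9 = 7, so x(2996) = x(8) = 7.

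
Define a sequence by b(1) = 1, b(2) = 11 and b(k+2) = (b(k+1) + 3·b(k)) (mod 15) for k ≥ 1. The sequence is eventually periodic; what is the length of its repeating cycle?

We have b(1) = 1,  b(2) = 11,  b(3) = 14,  b(4) = 2,  b(5) = 14,  b(6) = 5,  b(7) = 2,  b(8) = 2,  b(9) = 8,  b(10) = 14,  b(11) = 8,  b(12) = 5,  b(13) = 14,  b(14) = 14,  b(15) = 11,  b(16) = 8,  b(17) = 11,  b(18) = 5,  b(19) = 8,  b(20) = 8,  b(21) = 2,  b(22) = 11,  b(23) = 2,  b(24) = 5,  b(25) = 11,  b(26) = 11,  b(27) = 14.
Since (b(26), b(27)) = (b(2), b(3)) = (11, 14) (two consecutive terms determine the rest), the sequence is eventually periodic: after a pre-period of length 1 it cycles with period 24.

24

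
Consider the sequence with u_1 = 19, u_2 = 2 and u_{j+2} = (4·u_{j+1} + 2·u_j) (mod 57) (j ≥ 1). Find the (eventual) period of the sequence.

Computing terms: u_1 = 19,  u_2 = 2,  u_3 = 46,  u_4 = 17,  u_5 = 46,  u_6 = 47,  u_7 = 52,  u_8 = 17,  u_9 = 1,  u_{10} = 38,  u_{11} = 40,  u_{12} = 8,  u_{13} = 55,  u_{14} = 8,  u_{15} = 28,  u_{16} = 14,  u_{17} = 55,  u_{18} = 20,  u_{19} = 19,  u_{20} = 2.
The sequence repeats with period 18.

18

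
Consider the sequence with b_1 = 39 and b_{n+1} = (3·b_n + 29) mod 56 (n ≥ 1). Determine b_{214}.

2

We have b_1 = 39; b_2 = 34; b_3 = 19; b_4 = 30; b_5 = 7; b_6 = 50; b_7 = 11; b_8 = 6; b_9 = 47; b_{10} = 2; b_{11} = 35; b_{12} = 22; b_{13} = 39.
Since b_{13} = b_1 = 39, the sequence is periodic with period 12.
So b_{214} = b_{1 + ((214-1) mod 12)} = b_{10} = 2.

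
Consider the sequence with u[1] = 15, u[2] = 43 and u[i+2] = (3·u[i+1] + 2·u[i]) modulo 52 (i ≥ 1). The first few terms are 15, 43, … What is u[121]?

15

u[1] = 15; u[2] = 43; u[3] = 3; u[4] = 43; u[5] = 31; u[6] = 23; u[7] = 27; u[8] = 23; u[9] = 19; u[10] = 51; u[11] = 35; u[12] = 51; u[13] = 15; u[14] = 43.
Since (u[13], u[14]) = (u[1], u[2]) = (15, 43) (two consecutive terms determine the rest), the sequence is periodic with period 12.
(121 - 1) mod 12 = 0, so u[121] = u[1] = 15.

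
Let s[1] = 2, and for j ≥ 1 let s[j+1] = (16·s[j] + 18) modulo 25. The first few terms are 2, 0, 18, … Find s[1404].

6

We have s[1] = 2,  s[2] = 0,  s[3] = 18,  s[4] = 6,  s[5] = 14,  s[6] = 17,  s[7] = 15,  s[8] = 8,  s[9] = 21,  s[10] = 4,  s[11] = 7,  s[12] = 5,  s[13] = 23,  s[14] = 11,  s[15] = 19,  s[16] = 22,  s[17] = 20,  s[18] = 13,  s[19] = 1,  s[20] = 9,  s[21] = 12,  s[22] = 10,  s[23] = 3,  s[24] = 16,  s[25] = 24,  s[26] = 2.
The sequence repeats with period 25.
(1404 - 1) mod 25 = 3, so s[1404] = s[4] = 6.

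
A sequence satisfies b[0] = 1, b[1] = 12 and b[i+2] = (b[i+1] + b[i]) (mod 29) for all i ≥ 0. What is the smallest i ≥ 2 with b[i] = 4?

8

We have b[0] = 1, b[1] = 12, b[2] = 13, b[3] = 25, b[4] = 9, b[5] = 5, b[6] = 14, b[7] = 19, b[8] = 4, b[9] = 23, b[10] = 27, b[11] = 21, b[12] = 19, b[13] = 11, b[14] = 1, b[15] = 12.
Since (b[14], b[15]) = (b[0], b[1]) = (1, 12) (two consecutive terms determine the rest), the sequence is periodic with period 14.
The value 4 first appears (with i ≥ 2) at b[8].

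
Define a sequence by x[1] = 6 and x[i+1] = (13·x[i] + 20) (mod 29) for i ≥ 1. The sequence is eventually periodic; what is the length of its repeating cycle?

14

Listing terms: x[1] = 6; x[2] = 11; x[3] = 18; x[4] = 22; x[5] = 16; x[6] = 25; x[7] = 26; x[8] = 10; x[9] = 5; x[10] = 27; x[11] = 23; x[12] = 0; x[13] = 20; x[14] = 19; x[15] = 6.
The sequence repeats with period 14.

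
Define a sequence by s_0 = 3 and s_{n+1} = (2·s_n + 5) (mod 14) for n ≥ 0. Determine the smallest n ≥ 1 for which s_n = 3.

s_0 = 3,  s_1 = 11,  s_2 = 13,  s_3 = 3.
Since s_3 = s_0 = 3, the sequence is periodic with period 3.
The value 3 next appears (with n ≥ 1) at s_3.

3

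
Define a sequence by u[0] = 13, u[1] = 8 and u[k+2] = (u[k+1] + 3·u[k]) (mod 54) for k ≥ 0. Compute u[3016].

We have u[0] = 13; u[1] = 8; u[2] = 47; u[3] = 17; u[4] = 50; u[5] = 47; u[6] = 35; u[7] = 14; u[8] = 11; u[9] = 53; u[10] = 32; u[11] = 29; u[12] = 17; u[13] = 50.
Since (u[12], u[13]) = (u[3], u[4]) = (17, 50) (two consecutive terms determine the rest), the sequence is eventually periodic: after a pre-period of length 3 it cycles with period 9.
For k ≥ 3, u[k] depends only on (k - 3) mod 9. (3016 - 3) mod 9 = 7, so u[3016] = u[10] = 32.

32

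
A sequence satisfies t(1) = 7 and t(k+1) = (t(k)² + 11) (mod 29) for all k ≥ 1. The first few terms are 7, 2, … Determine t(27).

Listing terms: t(1) = 7, t(2) = 2, t(3) = 15, t(4) = 4, t(5) = 27, t(6) = 15.
Since t(6) = t(3) = 15, the sequence is eventually periodic: after a pre-period of length 2 it cycles with period 3.
For k ≥ 3, t(k) depends only on (k - 3) mod 3. (27 - 3) mod 3 = 0, so t(27) = t(3) = 15.

15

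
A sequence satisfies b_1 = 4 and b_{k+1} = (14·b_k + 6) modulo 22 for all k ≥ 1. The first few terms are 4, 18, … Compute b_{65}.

We have b_1 = 4, b_2 = 18, b_3 = 16, b_4 = 10, b_5 = 14, b_6 = 4.
Since b_6 = b_1 = 4, the sequence is periodic with period 5.
(65 - 1) mod 5 = 4, so b_{65} = b_5 = 14.

14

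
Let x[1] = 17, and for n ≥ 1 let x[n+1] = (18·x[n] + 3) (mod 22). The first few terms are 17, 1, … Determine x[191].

Computing terms: x[1] = 17, x[2] = 1, x[3] = 21, x[4] = 7, x[5] = 19, x[6] = 15, x[7] = 9, x[8] = 11, x[9] = 3, x[10] = 13, x[11] = 17.
The sequence repeats with period 10.
(191 - 1) mod 10 = 0, so x[191] = x[1] = 17.

17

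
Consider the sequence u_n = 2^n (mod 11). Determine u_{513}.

8

We have u_0 = 1,  u_1 = 2,  u_2 = 4,  u_3 = 8,  u_4 = 5,  u_5 = 10,  u_6 = 9,  u_7 = 7,  u_8 = 3,  u_9 = 6,  u_{10} = 1.
Since u_{10} = u_0 = 1, the sequence is periodic with period 10.
So u_{513} = u_{0 + ((513-0) mod 10)} = u_3 = 8.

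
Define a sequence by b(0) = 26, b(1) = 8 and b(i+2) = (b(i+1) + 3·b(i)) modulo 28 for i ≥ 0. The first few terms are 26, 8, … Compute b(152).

We have b(0) = 26; b(1) = 8; b(2) = 2; b(3) = 26; b(4) = 4; b(5) = 26; b(6) = 10; b(7) = 4; b(8) = 6; b(9) = 18; b(10) = 8; b(11) = 6; b(12) = 2; b(13) = 20; b(14) = 26; b(15) = 2; b(16) = 24; b(17) = 2; b(18) = 18; b(19) = 24; b(20) = 22; b(21) = 10; b(22) = 20; b(23) = 22; b(24) = 26; b(25) = 8.
Since (b(24), b(25)) = (b(0), b(1)) = (26, 8) (two consecutive terms determine the rest), the sequence is periodic with period 24.
So b(152) = b(0 + ((152-0) mod 24)) = b(8) = 6.

6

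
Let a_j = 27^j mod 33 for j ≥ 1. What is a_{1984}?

Listing terms: a_1 = 27,  a_2 = 3,  a_3 = 15,  a_4 = 9,  a_5 = 12,  a_6 = 27.
Since a_6 = a_1 = 27, the sequence is periodic with period 5.
So a_{1984} = a_{1 + ((1984-1) mod 5)} = a_4 = 9.

9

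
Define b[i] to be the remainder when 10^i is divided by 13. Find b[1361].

4

Listing terms: b[0] = 1,  b[1] = 10,  b[2] = 9,  b[3] = 12,  b[4] = 3,  b[5] = 4,  b[6] = 1.
The sequence repeats with period 6.
So b[1361] = b[0 + ((1361-0) mod 6)] = b[5] = 4.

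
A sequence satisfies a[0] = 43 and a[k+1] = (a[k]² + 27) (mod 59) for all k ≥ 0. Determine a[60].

Listing terms: a[0] = 43; a[1] = 47; a[2] = 53; a[3] = 4; a[4] = 43.
The sequence repeats with period 4.
So a[60] = a[0 + ((60-0) mod 4)] = a[0] = 43.

43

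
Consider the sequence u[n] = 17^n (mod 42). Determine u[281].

5

u[1] = 17; u[2] = 37; u[3] = 41; u[4] = 25; u[5] = 5; u[6] = 1; u[7] = 17.
The sequence repeats with period 6.
(281 - 1) mod 6 = 4, so u[281] = u[5] = 5.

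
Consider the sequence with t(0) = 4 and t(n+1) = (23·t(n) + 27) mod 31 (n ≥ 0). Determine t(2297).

1

t(0) = 4,  t(1) = 26,  t(2) = 5,  t(3) = 18,  t(4) = 7,  t(5) = 2,  t(6) = 11,  t(7) = 1,  t(8) = 19,  t(9) = 30,  t(10) = 4.
Since t(10) = t(0) = 4, the sequence is periodic with period 10.
So t(2297) = t(0 + ((2297-0) mod 10)) = t(7) = 1.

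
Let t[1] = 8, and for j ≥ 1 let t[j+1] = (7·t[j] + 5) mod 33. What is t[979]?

t[1] = 8,  t[2] = 28,  t[3] = 3,  t[4] = 26,  t[5] = 22,  t[6] = 27,  t[7] = 29,  t[8] = 10,  t[9] = 9,  t[10] = 2,  t[11] = 19,  t[12] = 6,  t[13] = 14,  t[14] = 4,  t[15] = 0,  t[16] = 5,  t[17] = 7,  t[18] = 21,  t[19] = 20,  t[20] = 13,  t[21] = 30,  t[22] = 17,  t[23] = 25,  t[24] = 15,  t[25] = 11,  t[26] = 16,  t[27] = 18,  t[28] = 32,  t[29] = 31,  t[30] = 24,  t[31] = 8.
The sequence repeats with period 30.
(979 - 1) mod 30 = 18, so t[979] = t[19] = 20.

20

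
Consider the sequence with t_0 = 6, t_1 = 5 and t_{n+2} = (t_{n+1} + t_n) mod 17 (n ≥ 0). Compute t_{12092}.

Computing terms: t_0 = 6, t_1 = 5, t_2 = 11, t_3 = 16, t_4 = 10, t_5 = 9, t_6 = 2, t_7 = 11, t_8 = 13, t_9 = 7, t_{10} = 3, t_{11} = 10, t_{12} = 13, t_{13} = 6, t_{14} = 2, t_{15} = 8, t_{16} = 10, t_{17} = 1, t_{18} = 11, t_{19} = 12, t_{20} = 6, t_{21} = 1, t_{22} = 7, t_{23} = 8, t_{24} = 15, t_{25} = 6, t_{26} = 4, t_{27} = 10, t_{28} = 14, t_{29} = 7, t_{30} = 4, t_{31} = 11, t_{32} = 15, t_{33} = 9, t_{34} = 7, t_{35} = 16, t_{36} = 6, t_{37} = 5.
The sequence repeats with period 36.
So t_{12092} = t_{0 + ((12092-0) mod 36)} = t_{32} = 15.

15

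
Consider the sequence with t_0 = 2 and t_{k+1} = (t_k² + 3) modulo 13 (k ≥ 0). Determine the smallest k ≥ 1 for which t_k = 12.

Listing terms: t_0 = 2,  t_1 = 7,  t_2 = 0,  t_3 = 3,  t_4 = 12,  t_5 = 4,  t_6 = 6,  t_7 = 0.
Since t_7 = t_2 = 0, the sequence is eventually periodic: after a pre-period of length 2 it cycles with period 5.
The value 12 first appears (with k ≥ 1) at t_4.

4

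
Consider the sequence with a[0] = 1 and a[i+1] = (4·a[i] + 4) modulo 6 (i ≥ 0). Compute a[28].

2

We have a[0] = 1,  a[1] = 2,  a[2] = 0,  a[3] = 4,  a[4] = 2.
Since a[4] = a[1] = 2, the sequence is eventually periodic: after a pre-period of length 1 it cycles with period 3.
For i ≥ 1, a[i] depends only on (i - 1) mod 3. (28 - 1) mod 3 = 0, so a[28] = a[1] = 2.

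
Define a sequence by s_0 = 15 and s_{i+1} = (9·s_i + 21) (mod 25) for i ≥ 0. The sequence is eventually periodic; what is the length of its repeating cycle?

Computing terms: s_0 = 15; s_1 = 6; s_2 = 0; s_3 = 21; s_4 = 10; s_5 = 11; s_6 = 20; s_7 = 1; s_8 = 5; s_9 = 16; s_{10} = 15.
Since s_{10} = s_0 = 15, the sequence is periodic with period 10.

10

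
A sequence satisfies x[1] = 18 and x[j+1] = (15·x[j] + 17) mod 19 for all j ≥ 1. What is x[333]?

8

x[1] = 18, x[2] = 2, x[3] = 9, x[4] = 0, x[5] = 17, x[6] = 6, x[7] = 12, x[8] = 7, x[9] = 8, x[10] = 4, x[11] = 1, x[12] = 13, x[13] = 3, x[14] = 5, x[15] = 16, x[16] = 10, x[17] = 15, x[18] = 14, x[19] = 18.
The sequence repeats with period 18.
So x[333] = x[1 + ((333-1) mod 18)] = x[9] = 8.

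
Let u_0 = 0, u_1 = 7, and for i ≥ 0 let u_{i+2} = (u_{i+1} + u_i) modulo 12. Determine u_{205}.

11

Listing terms: u_0 = 0, u_1 = 7, u_2 = 7, u_3 = 2, u_4 = 9, u_5 = 11, u_6 = 8, u_7 = 7, u_8 = 3, u_9 = 10, u_{10} = 1, u_{11} = 11, u_{12} = 0, u_{13} = 11, u_{14} = 11, u_{15} = 10, u_{16} = 9, u_{17} = 7, u_{18} = 4, u_{19} = 11, u_{20} = 3, u_{21} = 2, u_{22} = 5, u_{23} = 7, u_{24} = 0, u_{25} = 7.
Since (u_{24}, u_{25}) = (u_0, u_1) = (0, 7) (two consecutive terms determine the rest), the sequence is periodic with period 24.
(205 - 0) mod 24 = 13, so u_{205} = u_{13} = 11.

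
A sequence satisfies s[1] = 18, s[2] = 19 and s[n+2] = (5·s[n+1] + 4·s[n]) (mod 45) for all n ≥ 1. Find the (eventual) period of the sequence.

24

s[1] = 18, s[2] = 19, s[3] = 32, s[4] = 11, s[5] = 3, s[6] = 14, s[7] = 37, s[8] = 16, s[9] = 3, s[10] = 34, s[11] = 2, s[12] = 11, s[13] = 18, s[14] = 44, s[15] = 22, s[16] = 16, s[17] = 33, s[18] = 4, s[19] = 17, s[20] = 11, s[21] = 33, s[22] = 29, s[23] = 7, s[24] = 16, s[25] = 18, s[26] = 19.
Since (s[25], s[26]) = (s[1], s[2]) = (18, 19) (two consecutive terms determine the rest), the sequence is periodic with period 24.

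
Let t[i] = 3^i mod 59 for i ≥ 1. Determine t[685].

57

Computing terms: t[1] = 3; t[2] = 9; t[3] = 27; t[4] = 22; t[5] = 7; t[6] = 21; t[7] = 4; t[8] = 12; t[9] = 36; t[10] = 49; t[11] = 29; t[12] = 28; t[13] = 25; t[14] = 16; t[15] = 48; t[16] = 26; t[17] = 19; t[18] = 57; t[19] = 53; t[20] = 41; t[21] = 5; t[22] = 15; t[23] = 45; t[24] = 17; t[25] = 51; t[26] = 35; t[27] = 46; t[28] = 20; t[29] = 1; t[30] = 3.
The sequence repeats with period 29.
So t[685] = t[1 + ((685-1) mod 29)] = t[18] = 57.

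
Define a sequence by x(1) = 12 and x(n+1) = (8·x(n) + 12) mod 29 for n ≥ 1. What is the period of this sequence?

28

Listing terms: x(1) = 12; x(2) = 21; x(3) = 6; x(4) = 2; x(5) = 28; x(6) = 4; x(7) = 15; x(8) = 16; x(9) = 24; x(10) = 1; x(11) = 20; x(12) = 27; x(13) = 25; x(14) = 9; x(15) = 26; x(16) = 17; x(17) = 3; x(18) = 7; x(19) = 10; x(20) = 5; x(21) = 23; x(22) = 22; x(23) = 14; x(24) = 8; x(25) = 18; x(26) = 11; x(27) = 13; x(28) = 0; x(29) = 12.
Since x(29) = x(1) = 12, the sequence is periodic with period 28.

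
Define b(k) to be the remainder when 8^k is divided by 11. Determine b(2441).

We have b(0) = 1,  b(1) = 8,  b(2) = 9,  b(3) = 6,  b(4) = 4,  b(5) = 10,  b(6) = 3,  b(7) = 2,  b(8) = 5,  b(9) = 7,  b(10) = 1.
The sequence repeats with period 10.
(2441 - 0) mod 10 = 1, so b(2441) = b(1) = 8.

8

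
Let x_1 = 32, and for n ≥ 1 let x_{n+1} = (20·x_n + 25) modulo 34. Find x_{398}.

Listing terms: x_1 = 32, x_2 = 19, x_3 = 31, x_4 = 33, x_5 = 5, x_6 = 23, x_7 = 9, x_8 = 1, x_9 = 11, x_{10} = 7, x_{11} = 29, x_{12} = 27, x_{13} = 21, x_{14} = 3, x_{15} = 17, x_{16} = 25, x_{17} = 15, x_{18} = 19.
Since x_{18} = x_2 = 19, the sequence is eventually periodic: after a pre-period of length 1 it cycles with period 16.
For n ≥ 2, x_n depends only on (n - 2) mod 16. (398 - 2) mod 16 = 12, so x_{398} = x_{14} = 3.

3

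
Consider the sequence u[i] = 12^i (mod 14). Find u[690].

Listing terms: u[0] = 1, u[1] = 12, u[2] = 4, u[3] = 6, u[4] = 2, u[5] = 10, u[6] = 8, u[7] = 12.
Since u[7] = u[1] = 12, the sequence is eventually periodic: after a pre-period of length 1 it cycles with period 6.
For i ≥ 1, u[i] depends only on (i - 1) mod 6. (690 - 1) mod 6 = 5, so u[690] = u[6] = 8.

8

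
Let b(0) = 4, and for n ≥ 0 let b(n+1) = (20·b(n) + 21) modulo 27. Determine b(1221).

b(0) = 4,  b(1) = 20,  b(2) = 16,  b(3) = 17,  b(4) = 10,  b(5) = 5,  b(6) = 13,  b(7) = 11,  b(8) = 25,  b(9) = 8,  b(10) = 19,  b(11) = 23,  b(12) = 22,  b(13) = 2,  b(14) = 7,  b(15) = 26,  b(16) = 1,  b(17) = 14,  b(18) = 4.
Since b(18) = b(0) = 4, the sequence is periodic with period 18.
(1221 - 0) mod 18 = 15, so b(1221) = b(15) = 26.

26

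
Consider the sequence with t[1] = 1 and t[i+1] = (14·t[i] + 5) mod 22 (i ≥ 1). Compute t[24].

t[1] = 1; t[2] = 19; t[3] = 7; t[4] = 15; t[5] = 17; t[6] = 1.
The sequence repeats with period 5.
So t[24] = t[1 + ((24-1) mod 5)] = t[4] = 15.

15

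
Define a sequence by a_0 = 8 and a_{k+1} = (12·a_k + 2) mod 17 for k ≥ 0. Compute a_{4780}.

14

a_0 = 8,  a_1 = 13,  a_2 = 5,  a_3 = 11,  a_4 = 15,  a_5 = 12,  a_6 = 10,  a_7 = 3,  a_8 = 4,  a_9 = 16,  a_{10} = 7,  a_{11} = 1,  a_{12} = 14,  a_{13} = 0,  a_{14} = 2,  a_{15} = 9,  a_{16} = 8.
Since a_{16} = a_0 = 8, the sequence is periodic with period 16.
So a_{4780} = a_{0 + ((4780-0) mod 16)} = a_{12} = 14.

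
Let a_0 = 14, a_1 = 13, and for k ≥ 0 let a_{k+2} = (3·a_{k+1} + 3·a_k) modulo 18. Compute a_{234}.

0

Listing terms: a_0 = 14; a_1 = 13; a_2 = 9; a_3 = 12; a_4 = 9; a_5 = 9; a_6 = 0; a_7 = 9; a_8 = 9.
Since (a_7, a_8) = (a_4, a_5) = (9, 9) (two consecutive terms determine the rest), the sequence is eventually periodic: after a pre-period of length 4 it cycles with period 3.
For k ≥ 4, a_k depends only on (k - 4) mod 3. (234 - 4) mod 3 = 2, so a_{234} = a_6 = 0.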